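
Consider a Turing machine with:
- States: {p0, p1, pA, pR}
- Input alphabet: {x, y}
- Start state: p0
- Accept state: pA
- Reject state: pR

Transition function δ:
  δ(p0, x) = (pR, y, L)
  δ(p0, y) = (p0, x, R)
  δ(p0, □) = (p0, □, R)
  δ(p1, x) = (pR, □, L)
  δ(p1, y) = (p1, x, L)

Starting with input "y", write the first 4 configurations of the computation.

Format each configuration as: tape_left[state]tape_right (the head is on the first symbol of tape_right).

Transitions applied:
Step 1: δ(p0, y) = (p0, x, R)
Step 2: δ(p0, □) = (p0, □, R)
Step 3: δ(p0, □) = (p0, □, R)

The first 4 configurations are:
[p0]y ⊢ x[p0]□ ⊢ x□[p0]□ ⊢ x□□[p0]□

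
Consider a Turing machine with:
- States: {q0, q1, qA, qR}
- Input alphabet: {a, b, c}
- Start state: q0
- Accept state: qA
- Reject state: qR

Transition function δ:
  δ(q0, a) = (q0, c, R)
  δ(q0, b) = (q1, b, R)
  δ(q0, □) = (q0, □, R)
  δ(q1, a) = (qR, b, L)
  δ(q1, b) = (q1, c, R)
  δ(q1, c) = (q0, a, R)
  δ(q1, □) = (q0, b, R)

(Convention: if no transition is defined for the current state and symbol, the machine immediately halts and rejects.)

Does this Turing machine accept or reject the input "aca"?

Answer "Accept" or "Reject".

Execution trace:
Initial: [q0]aca
Step 1: δ(q0, a) = (q0, c, R) → c[q0]ca

No transition is defined for δ(q0, c). By convention the machine halts and rejects.

Answer: Reject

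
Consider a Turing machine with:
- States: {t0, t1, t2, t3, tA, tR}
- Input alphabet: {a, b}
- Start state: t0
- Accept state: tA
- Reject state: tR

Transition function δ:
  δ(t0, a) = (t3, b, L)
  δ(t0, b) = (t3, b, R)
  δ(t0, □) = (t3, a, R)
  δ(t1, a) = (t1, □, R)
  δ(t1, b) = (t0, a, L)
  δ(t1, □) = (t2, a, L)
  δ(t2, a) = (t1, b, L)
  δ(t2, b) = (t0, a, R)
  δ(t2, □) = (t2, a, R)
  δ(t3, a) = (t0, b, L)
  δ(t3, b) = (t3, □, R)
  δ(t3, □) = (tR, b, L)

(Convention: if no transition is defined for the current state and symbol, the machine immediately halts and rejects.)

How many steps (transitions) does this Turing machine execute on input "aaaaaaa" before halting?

Execution trace:
Initial: [t0]aaaaaaa
Step 1: δ(t0, a) = (t3, b, L) → [t3]□baaaaaa
Step 2: δ(t3, □) = (tR, b, L) → [tR]□bbaaaaaa

The machine reaches the reject state tR and halts.

The machine executed 2 steps before halting.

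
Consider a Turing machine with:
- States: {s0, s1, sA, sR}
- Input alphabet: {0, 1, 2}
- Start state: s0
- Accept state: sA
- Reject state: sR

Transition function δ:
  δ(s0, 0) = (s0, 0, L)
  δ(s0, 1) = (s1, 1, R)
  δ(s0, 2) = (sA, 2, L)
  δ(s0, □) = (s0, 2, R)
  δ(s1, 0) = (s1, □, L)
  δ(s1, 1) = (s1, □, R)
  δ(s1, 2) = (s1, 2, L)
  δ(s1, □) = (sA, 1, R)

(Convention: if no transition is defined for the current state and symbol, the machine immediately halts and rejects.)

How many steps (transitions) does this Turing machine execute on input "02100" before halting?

Execution trace:
Initial: [s0]02100
Step 1: δ(s0, 0) = (s0, 0, L) → [s0]□02100
Step 2: δ(s0, □) = (s0, 2, R) → 2[s0]02100
Step 3: δ(s0, 0) = (s0, 0, L) → [s0]202100
Step 4: δ(s0, 2) = (sA, 2, L) → [sA]□202100

The machine reaches the accept state sA and halts.

The machine executed 4 steps before halting.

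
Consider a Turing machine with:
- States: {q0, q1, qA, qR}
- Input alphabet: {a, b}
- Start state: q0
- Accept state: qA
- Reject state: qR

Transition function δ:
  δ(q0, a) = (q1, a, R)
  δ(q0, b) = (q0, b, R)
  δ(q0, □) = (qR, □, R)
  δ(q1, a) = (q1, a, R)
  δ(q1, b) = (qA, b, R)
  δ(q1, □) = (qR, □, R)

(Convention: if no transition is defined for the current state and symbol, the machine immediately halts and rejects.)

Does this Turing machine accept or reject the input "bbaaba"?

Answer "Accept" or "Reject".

Execution trace:
Initial: [q0]bbaaba
Step 1: δ(q0, b) = (q0, b, R) → b[q0]baaba
Step 2: δ(q0, b) = (q0, b, R) → bb[q0]aaba
Step 3: δ(q0, a) = (q1, a, R) → bba[q1]aba
Step 4: δ(q1, a) = (q1, a, R) → bbaa[q1]ba
Step 5: δ(q1, b) = (qA, b, R) → bbaab[qA]a

The machine reaches the accept state qA and halts.

Answer: Accept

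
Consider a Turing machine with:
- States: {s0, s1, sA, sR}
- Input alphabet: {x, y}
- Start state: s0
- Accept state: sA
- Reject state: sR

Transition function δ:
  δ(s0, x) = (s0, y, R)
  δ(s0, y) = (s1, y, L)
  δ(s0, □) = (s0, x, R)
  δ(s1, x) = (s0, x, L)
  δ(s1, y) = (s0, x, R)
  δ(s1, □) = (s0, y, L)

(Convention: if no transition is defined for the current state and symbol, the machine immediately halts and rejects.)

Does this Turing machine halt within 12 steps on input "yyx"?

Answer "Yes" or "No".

Execution trace:
Initial: [s0]yyx
Step 1: δ(s0, y) = (s1, y, L) → [s1]□yyx
Step 2: δ(s1, □) = (s0, y, L) → [s0]□yyyx
Step 3: δ(s0, □) = (s0, x, R) → x[s0]yyyx
Step 4: δ(s0, y) = (s1, y, L) → [s1]xyyyx
Step 5: δ(s1, x) = (s0, x, L) → [s0]□xyyyx
Step 6: δ(s0, □) = (s0, x, R) → x[s0]xyyyx
Step 7: δ(s0, x) = (s0, y, R) → xy[s0]yyyx
Step 8: δ(s0, y) = (s1, y, L) → x[s1]yyyyx
Step 9: δ(s1, y) = (s0, x, R) → xx[s0]yyyx
Step 10: δ(s0, y) = (s1, y, L) → x[s1]xyyyx
Step 11: δ(s1, x) = (s0, x, L) → [s0]xxyyyx
Step 12: δ(s0, x) = (s0, y, R) → y[s0]xyyyx

The machine has not reached a halting state after 12 steps.
The machine did not halt within the 12-step bound.

Answer: No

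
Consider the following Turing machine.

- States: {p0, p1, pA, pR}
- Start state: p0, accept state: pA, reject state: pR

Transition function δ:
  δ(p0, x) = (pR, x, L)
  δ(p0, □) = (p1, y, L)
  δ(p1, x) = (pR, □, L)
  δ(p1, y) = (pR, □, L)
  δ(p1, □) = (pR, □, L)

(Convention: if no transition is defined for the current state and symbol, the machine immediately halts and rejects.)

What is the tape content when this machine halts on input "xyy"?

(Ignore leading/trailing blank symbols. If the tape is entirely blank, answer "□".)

Execution trace:
Initial: [p0]xyy
Step 1: δ(p0, x) = (pR, x, L) → [pR]□xyy

The machine reaches the reject state pR and halts.

Final tape (ignoring leading/trailing blanks): xyy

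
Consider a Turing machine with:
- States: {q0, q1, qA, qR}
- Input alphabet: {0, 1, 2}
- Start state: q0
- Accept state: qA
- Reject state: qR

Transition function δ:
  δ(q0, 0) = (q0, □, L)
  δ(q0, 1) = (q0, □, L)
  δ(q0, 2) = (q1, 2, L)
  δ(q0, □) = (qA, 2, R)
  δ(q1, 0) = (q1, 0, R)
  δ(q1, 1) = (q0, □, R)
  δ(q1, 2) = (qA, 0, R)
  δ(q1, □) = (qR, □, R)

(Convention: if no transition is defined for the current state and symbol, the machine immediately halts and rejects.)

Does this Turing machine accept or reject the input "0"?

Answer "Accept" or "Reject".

Execution trace:
Initial: [q0]0
Step 1: δ(q0, 0) = (q0, □, L) → [q0]□□
Step 2: δ(q0, □) = (qA, 2, R) → 2[qA]□

The machine reaches the accept state qA and halts.

Answer: Accept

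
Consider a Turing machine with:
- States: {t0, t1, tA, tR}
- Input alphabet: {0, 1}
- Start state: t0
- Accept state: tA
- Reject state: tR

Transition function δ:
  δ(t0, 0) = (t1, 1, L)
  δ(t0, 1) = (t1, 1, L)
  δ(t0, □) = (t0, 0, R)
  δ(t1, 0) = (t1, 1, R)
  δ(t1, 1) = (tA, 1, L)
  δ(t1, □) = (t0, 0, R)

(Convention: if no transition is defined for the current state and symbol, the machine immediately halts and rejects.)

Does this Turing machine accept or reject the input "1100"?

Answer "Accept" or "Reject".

Execution trace:
Initial: [t0]1100
Step 1: δ(t0, 1) = (t1, 1, L) → [t1]□1100
Step 2: δ(t1, □) = (t0, 0, R) → 0[t0]1100
Step 3: δ(t0, 1) = (t1, 1, L) → [t1]01100
Step 4: δ(t1, 0) = (t1, 1, R) → 1[t1]1100
Step 5: δ(t1, 1) = (tA, 1, L) → [tA]11100

The machine reaches the accept state tA and halts.

Answer: Accept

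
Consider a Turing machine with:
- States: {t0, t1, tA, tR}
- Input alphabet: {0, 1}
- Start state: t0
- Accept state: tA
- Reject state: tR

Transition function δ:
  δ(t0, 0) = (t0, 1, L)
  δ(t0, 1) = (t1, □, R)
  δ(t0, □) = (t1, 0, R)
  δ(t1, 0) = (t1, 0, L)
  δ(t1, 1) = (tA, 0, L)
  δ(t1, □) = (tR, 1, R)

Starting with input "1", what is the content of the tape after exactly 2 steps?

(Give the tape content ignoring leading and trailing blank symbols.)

Execution trace:
Initial: [t0]1
Step 1: δ(t0, 1) = (t1, □, R) → □[t1]□
Step 2: δ(t1, □) = (tR, 1, R) → □1[tR]□

The machine reaches the reject state tR and halts.

After 2 steps, the tape (ignoring leading/trailing blanks) is: 1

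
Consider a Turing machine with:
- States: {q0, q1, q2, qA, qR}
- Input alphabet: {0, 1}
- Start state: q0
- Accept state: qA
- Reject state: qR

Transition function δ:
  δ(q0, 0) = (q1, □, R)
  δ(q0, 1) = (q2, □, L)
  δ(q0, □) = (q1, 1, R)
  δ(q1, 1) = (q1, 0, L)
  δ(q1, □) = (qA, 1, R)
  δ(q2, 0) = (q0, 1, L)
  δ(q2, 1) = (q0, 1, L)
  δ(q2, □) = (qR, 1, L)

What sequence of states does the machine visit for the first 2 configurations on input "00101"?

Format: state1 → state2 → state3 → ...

Execution trace:
Initial: [q0]00101
Step 1: δ(q0, 0) = (q1, □, R) → □[q1]0101

No transition is defined for δ(q1, 0). By convention the machine halts and rejects.

State sequence: q0 → q1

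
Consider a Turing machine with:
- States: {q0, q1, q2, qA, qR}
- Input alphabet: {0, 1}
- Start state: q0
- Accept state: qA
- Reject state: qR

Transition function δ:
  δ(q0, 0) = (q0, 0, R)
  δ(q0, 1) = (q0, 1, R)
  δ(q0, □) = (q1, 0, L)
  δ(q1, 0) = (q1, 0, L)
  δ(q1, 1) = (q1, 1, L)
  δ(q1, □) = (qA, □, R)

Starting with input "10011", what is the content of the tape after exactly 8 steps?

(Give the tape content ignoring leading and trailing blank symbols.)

Execution trace:
Initial: [q0]10011
Step 1: δ(q0, 1) = (q0, 1, R) → 1[q0]0011
Step 2: δ(q0, 0) = (q0, 0, R) → 10[q0]011
Step 3: δ(q0, 0) = (q0, 0, R) → 100[q0]11
Step 4: δ(q0, 1) = (q0, 1, R) → 1001[q0]1
Step 5: δ(q0, 1) = (q0, 1, R) → 10011[q0]□
Step 6: δ(q0, □) = (q1, 0, L) → 1001[q1]10
Step 7: δ(q1, 1) = (q1, 1, L) → 100[q1]110
Step 8: δ(q1, 1) = (q1, 1, L) → 10[q1]0110

After 8 steps, the tape (ignoring leading/trailing blanks) is: 100110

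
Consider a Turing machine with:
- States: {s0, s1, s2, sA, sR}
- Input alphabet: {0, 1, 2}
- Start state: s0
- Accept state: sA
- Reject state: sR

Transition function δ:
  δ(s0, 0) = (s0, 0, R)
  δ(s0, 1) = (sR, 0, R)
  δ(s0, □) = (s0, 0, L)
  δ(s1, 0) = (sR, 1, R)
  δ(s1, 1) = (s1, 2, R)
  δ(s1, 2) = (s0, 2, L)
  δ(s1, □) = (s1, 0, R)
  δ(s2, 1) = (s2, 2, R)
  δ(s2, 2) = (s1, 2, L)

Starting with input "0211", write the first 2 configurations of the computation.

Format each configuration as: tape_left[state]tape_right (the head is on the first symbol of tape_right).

Transitions applied:
Step 1: δ(s0, 0) = (s0, 0, R)

The first 2 configurations are:
[s0]0211 ⊢ 0[s0]211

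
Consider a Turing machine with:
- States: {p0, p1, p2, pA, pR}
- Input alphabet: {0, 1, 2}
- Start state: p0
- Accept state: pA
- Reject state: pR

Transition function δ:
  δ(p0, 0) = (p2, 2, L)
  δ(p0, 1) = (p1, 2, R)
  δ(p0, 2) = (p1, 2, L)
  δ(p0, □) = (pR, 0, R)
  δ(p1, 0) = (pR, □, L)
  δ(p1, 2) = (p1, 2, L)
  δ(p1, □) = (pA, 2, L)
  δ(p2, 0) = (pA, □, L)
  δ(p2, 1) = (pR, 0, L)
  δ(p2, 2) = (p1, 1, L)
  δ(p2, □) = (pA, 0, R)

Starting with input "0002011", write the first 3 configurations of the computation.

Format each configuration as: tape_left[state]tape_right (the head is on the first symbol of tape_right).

Transitions applied:
Step 1: δ(p0, 0) = (p2, 2, L)
Step 2: δ(p2, □) = (pA, 0, R)

The first 3 configurations are:
[p0]0002011 ⊢ [p2]□2002011 ⊢ 0[pA]2002011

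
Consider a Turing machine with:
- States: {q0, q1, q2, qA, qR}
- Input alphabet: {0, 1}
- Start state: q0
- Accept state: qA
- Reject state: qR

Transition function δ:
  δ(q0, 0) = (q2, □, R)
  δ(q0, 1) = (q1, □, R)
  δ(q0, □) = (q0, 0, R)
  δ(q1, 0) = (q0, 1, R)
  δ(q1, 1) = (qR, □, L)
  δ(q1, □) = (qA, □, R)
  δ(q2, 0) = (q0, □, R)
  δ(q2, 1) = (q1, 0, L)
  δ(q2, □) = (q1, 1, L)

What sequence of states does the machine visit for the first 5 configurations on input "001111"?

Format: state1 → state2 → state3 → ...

Execution trace:
Initial: [q0]001111
Step 1: δ(q0, 0) = (q2, □, R) → □[q2]01111
Step 2: δ(q2, 0) = (q0, □, R) → □□[q0]1111
Step 3: δ(q0, 1) = (q1, □, R) → □□□[q1]111
Step 4: δ(q1, 1) = (qR, □, L) → □□[qR]□□11

The machine reaches the reject state qR and halts.

State sequence: q0 → q2 → q0 → q1 → qR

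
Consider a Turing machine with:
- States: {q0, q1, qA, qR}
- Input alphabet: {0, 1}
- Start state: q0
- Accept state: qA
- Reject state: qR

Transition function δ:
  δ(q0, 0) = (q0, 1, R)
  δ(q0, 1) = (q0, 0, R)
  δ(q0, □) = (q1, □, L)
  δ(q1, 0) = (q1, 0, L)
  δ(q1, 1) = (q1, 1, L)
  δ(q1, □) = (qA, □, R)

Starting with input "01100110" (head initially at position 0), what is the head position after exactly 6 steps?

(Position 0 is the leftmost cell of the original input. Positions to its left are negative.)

Execution trace (head position shown):
Step 0: [q0]01100110  (head at position 0)
Step 1: move right → 1[q0]1100110  (head at position 1)
Step 2: move right → 10[q0]100110  (head at position 2)
Step 3: move right → 100[q0]00110  (head at position 3)
Step 4: move right → 1001[q0]0110  (head at position 4)
Step 5: move right → 10011[q0]110  (head at position 5)
Step 6: move right → 100110[q0]10  (head at position 6)

After 6 steps, the head is at position 6.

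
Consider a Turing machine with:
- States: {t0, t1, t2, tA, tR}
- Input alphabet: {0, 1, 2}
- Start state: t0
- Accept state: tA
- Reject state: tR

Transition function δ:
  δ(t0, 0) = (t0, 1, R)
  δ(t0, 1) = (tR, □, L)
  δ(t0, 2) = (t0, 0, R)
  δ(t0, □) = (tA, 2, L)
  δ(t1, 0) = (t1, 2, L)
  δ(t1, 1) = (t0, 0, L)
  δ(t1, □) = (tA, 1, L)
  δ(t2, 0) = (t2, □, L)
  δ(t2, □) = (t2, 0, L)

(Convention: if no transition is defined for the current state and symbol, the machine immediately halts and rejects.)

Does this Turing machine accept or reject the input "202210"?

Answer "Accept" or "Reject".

Execution trace:
Initial: [t0]202210
Step 1: δ(t0, 2) = (t0, 0, R) → 0[t0]02210
Step 2: δ(t0, 0) = (t0, 1, R) → 01[t0]2210
Step 3: δ(t0, 2) = (t0, 0, R) → 010[t0]210
Step 4: δ(t0, 2) = (t0, 0, R) → 0100[t0]10
Step 5: δ(t0, 1) = (tR, □, L) → 010[tR]0□0

The machine reaches the reject state tR and halts.

Answer: Reject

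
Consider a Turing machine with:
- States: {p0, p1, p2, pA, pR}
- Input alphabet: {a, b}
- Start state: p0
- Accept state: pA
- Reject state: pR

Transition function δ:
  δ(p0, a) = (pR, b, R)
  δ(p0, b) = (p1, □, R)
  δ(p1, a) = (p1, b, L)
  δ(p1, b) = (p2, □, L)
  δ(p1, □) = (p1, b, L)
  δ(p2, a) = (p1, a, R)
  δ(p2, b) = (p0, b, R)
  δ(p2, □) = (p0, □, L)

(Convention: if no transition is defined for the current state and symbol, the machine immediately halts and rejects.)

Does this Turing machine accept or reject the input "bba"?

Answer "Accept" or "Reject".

Execution trace:
Initial: [p0]bba
Step 1: δ(p0, b) = (p1, □, R) → □[p1]ba
Step 2: δ(p1, b) = (p2, □, L) → [p2]□□a
Step 3: δ(p2, □) = (p0, □, L) → [p0]□□□a

No transition is defined for δ(p0, □). By convention the machine halts and rejects.

Answer: Reject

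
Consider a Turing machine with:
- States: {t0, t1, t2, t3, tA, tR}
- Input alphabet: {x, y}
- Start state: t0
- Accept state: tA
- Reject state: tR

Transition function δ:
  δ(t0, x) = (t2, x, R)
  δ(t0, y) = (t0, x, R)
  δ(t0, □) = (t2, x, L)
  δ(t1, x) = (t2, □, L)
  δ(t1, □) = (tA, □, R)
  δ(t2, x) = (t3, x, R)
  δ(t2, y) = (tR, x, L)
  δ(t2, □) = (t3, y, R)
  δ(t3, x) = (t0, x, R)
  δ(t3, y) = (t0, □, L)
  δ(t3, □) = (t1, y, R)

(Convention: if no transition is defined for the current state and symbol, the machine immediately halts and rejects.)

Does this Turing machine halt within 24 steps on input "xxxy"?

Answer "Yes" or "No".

Execution trace:
Initial: [t0]xxxy
Step 1: δ(t0, x) = (t2, x, R) → x[t2]xxy
Step 2: δ(t2, x) = (t3, x, R) → xx[t3]xy
Step 3: δ(t3, x) = (t0, x, R) → xxx[t0]y
Step 4: δ(t0, y) = (t0, x, R) → xxxx[t0]□
Step 5: δ(t0, □) = (t2, x, L) → xxx[t2]xx
Step 6: δ(t2, x) = (t3, x, R) → xxxx[t3]x
Step 7: δ(t3, x) = (t0, x, R) → xxxxx[t0]□
Step 8: δ(t0, □) = (t2, x, L) → xxxx[t2]xx
Step 9: δ(t2, x) = (t3, x, R) → xxxxx[t3]x
Step 10: δ(t3, x) = (t0, x, R) → xxxxxx[t0]□
Step 11: δ(t0, □) = (t2, x, L) → xxxxx[t2]xx
Step 12: δ(t2, x) = (t3, x, R) → xxxxxx[t3]x
Step 13: δ(t3, x) = (t0, x, R) → xxxxxxx[t0]□
Step 14: δ(t0, □) = (t2, x, L) → xxxxxx[t2]xx
Step 15: δ(t2, x) = (t3, x, R) → xxxxxxx[t3]x
Step 16: δ(t3, x) = (t0, x, R) → xxxxxxxx[t0]□
Step 17: δ(t0, □) = (t2, x, L) → xxxxxxx[t2]xx
Step 18: δ(t2, x) = (t3, x, R) → xxxxxxxx[t3]x
Step 19: δ(t3, x) = (t0, x, R) → xxxxxxxxx[t0]□
Step 20: δ(t0, □) = (t2, x, L) → xxxxxxxx[t2]xx
Step 21: δ(t2, x) = (t3, x, R) → xxxxxxxxx[t3]x
Step 22: δ(t3, x) = (t0, x, R) → xxxxxxxxxx[t0]□
Step 23: δ(t0, □) = (t2, x, L) → xxxxxxxxx[t2]xx
Step 24: δ(t2, x) = (t3, x, R) → xxxxxxxxxx[t3]x

The machine has not reached a halting state after 24 steps.
The machine did not halt within the 24-step bound.

Answer: No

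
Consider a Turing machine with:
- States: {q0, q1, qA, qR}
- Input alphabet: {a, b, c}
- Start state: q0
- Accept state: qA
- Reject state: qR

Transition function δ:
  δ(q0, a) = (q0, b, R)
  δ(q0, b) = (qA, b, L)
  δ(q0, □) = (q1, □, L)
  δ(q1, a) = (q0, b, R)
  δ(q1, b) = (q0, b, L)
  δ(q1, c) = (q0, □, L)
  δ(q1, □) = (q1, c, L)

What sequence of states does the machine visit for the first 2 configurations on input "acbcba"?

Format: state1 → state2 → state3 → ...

Execution trace:
Initial: [q0]acbcba
Step 1: δ(q0, a) = (q0, b, R) → b[q0]cbcba

No transition is defined for δ(q0, c). By convention the machine halts and rejects.

State sequence: q0 → q0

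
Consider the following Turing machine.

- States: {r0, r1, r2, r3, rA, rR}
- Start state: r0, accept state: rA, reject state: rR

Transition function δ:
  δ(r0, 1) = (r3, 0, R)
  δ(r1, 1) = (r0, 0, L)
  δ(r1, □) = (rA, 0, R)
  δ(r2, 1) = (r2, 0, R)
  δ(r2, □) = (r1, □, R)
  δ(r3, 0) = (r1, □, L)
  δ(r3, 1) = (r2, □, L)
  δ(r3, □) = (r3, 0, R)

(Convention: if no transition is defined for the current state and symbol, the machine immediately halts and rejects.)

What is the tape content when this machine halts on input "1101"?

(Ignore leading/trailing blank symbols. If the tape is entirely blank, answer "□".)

Execution trace:
Initial: [r0]1101
Step 1: δ(r0, 1) = (r3, 0, R) → 0[r3]101
Step 2: δ(r3, 1) = (r2, □, L) → [r2]0□01

No transition is defined for δ(r2, 0). By convention the machine halts and rejects.

Final tape (ignoring leading/trailing blanks): 0□01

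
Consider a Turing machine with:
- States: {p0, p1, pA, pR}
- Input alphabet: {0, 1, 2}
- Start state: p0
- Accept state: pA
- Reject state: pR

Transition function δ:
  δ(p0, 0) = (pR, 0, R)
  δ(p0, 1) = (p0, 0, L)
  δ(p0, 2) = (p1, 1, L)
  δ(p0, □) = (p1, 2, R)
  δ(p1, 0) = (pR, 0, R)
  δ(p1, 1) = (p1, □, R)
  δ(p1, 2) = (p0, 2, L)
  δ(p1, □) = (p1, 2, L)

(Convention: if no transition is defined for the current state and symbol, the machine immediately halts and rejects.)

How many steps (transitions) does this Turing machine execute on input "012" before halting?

Execution trace:
Initial: [p0]012
Step 1: δ(p0, 0) = (pR, 0, R) → 0[pR]12

The machine reaches the reject state pR and halts.

The machine executed 1 step before halting.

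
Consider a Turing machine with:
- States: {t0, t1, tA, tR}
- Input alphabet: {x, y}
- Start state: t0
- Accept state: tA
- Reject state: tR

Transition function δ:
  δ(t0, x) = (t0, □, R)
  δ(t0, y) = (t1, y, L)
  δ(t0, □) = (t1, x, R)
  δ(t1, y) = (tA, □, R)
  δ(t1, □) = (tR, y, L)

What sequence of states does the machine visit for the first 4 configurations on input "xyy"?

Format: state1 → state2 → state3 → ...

Execution trace:
Initial: [t0]xyy
Step 1: δ(t0, x) = (t0, □, R) → □[t0]yy
Step 2: δ(t0, y) = (t1, y, L) → [t1]□yy
Step 3: δ(t1, □) = (tR, y, L) → [tR]□yyy

The machine reaches the reject state tR and halts.

State sequence: t0 → t0 → t1 → tR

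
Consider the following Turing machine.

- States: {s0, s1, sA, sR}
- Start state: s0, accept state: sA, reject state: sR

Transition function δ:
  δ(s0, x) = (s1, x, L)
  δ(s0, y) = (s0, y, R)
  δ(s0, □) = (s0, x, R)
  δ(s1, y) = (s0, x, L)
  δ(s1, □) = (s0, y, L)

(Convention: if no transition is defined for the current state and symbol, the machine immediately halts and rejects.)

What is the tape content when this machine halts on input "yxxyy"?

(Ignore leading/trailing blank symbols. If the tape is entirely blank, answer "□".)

Execution trace:
Initial: [s0]yxxyy
Step 1: δ(s0, y) = (s0, y, R) → y[s0]xxyy
Step 2: δ(s0, x) = (s1, x, L) → [s1]yxxyy
Step 3: δ(s1, y) = (s0, x, L) → [s0]□xxxyy
Step 4: δ(s0, □) = (s0, x, R) → x[s0]xxxyy
Step 5: δ(s0, x) = (s1, x, L) → [s1]xxxxyy

No transition is defined for δ(s1, x). By convention the machine halts and rejects.

Final tape (ignoring leading/trailing blanks): xxxxyy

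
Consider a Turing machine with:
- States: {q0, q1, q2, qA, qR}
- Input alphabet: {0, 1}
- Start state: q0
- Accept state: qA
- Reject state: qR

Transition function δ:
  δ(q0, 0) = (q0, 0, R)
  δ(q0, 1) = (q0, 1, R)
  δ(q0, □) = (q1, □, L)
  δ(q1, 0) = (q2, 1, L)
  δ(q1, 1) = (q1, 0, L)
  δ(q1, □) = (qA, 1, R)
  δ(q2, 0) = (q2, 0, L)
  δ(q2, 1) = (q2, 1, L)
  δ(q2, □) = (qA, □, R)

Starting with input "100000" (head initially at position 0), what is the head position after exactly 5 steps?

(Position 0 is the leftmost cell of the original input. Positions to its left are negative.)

Execution trace (head position shown):
Step 0: [q0]100000  (head at position 0)
Step 1: move right → 1[q0]00000  (head at position 1)
Step 2: move right → 10[q0]0000  (head at position 2)
Step 3: move right → 100[q0]000  (head at position 3)
Step 4: move right → 1000[q0]00  (head at position 4)
Step 5: move right → 10000[q0]0  (head at position 5)

After 5 steps, the head is at position 5.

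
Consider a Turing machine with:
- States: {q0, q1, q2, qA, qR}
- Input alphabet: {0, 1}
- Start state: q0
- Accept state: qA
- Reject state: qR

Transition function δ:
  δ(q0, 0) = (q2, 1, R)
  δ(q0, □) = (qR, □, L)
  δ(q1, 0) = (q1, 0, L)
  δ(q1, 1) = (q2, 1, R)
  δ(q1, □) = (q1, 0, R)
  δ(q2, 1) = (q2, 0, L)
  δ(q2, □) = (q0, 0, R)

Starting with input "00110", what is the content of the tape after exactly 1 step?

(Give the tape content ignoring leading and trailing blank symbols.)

Execution trace:
Initial: [q0]00110
Step 1: δ(q0, 0) = (q2, 1, R) → 1[q2]0110

No transition is defined for δ(q2, 0). By convention the machine halts and rejects.

After 1 step, the tape (ignoring leading/trailing blanks) is: 10110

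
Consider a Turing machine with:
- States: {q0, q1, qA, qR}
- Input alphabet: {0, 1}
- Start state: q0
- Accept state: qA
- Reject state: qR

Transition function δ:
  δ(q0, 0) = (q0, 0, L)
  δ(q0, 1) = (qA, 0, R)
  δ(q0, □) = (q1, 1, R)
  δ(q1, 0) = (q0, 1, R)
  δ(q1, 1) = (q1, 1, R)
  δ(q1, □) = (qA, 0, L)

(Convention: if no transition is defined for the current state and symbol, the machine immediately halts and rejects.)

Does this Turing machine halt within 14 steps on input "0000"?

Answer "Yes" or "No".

Execution trace:
Initial: [q0]0000
Step 1: δ(q0, 0) = (q0, 0, L) → [q0]□0000
Step 2: δ(q0, □) = (q1, 1, R) → 1[q1]0000
Step 3: δ(q1, 0) = (q0, 1, R) → 11[q0]000
Step 4: δ(q0, 0) = (q0, 0, L) → 1[q0]1000
Step 5: δ(q0, 1) = (qA, 0, R) → 10[qA]000

The machine reaches the accept state qA and halts.
The machine halted after 5 steps (within the 14-step bound).

Answer: Yes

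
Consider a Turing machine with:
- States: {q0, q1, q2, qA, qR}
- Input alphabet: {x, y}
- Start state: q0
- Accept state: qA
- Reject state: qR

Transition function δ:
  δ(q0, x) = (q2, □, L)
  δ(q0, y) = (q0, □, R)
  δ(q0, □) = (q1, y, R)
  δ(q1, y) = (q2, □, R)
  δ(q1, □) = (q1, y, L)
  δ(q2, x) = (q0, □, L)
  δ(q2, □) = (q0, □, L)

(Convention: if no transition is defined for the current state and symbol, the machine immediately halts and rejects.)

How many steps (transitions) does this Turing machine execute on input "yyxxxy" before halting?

Execution trace:
Initial: [q0]yyxxxy
Step 1: δ(q0, y) = (q0, □, R) → □[q0]yxxxy
Step 2: δ(q0, y) = (q0, □, R) → □□[q0]xxxy
Step 3: δ(q0, x) = (q2, □, L) → □[q2]□□xxy
Step 4: δ(q2, □) = (q0, □, L) → [q0]□□□xxy
Step 5: δ(q0, □) = (q1, y, R) → y[q1]□□xxy
Step 6: δ(q1, □) = (q1, y, L) → [q1]yy□xxy
Step 7: δ(q1, y) = (q2, □, R) → □[q2]y□xxy

No transition is defined for δ(q2, y). By convention the machine halts and rejects.

The machine executed 7 steps before halting.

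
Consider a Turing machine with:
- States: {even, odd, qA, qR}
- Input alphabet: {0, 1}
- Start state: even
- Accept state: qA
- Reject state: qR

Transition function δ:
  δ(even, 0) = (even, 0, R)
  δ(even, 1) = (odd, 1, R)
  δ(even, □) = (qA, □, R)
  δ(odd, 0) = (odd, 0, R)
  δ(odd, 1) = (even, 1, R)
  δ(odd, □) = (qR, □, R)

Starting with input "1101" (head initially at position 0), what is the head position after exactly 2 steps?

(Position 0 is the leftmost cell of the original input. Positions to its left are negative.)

Execution trace (head position shown):
Step 0: [even]1101  (head at position 0)
Step 1: move right → 1[odd]101  (head at position 1)
Step 2: move right → 11[even]01  (head at position 2)

After 2 steps, the head is at position 2.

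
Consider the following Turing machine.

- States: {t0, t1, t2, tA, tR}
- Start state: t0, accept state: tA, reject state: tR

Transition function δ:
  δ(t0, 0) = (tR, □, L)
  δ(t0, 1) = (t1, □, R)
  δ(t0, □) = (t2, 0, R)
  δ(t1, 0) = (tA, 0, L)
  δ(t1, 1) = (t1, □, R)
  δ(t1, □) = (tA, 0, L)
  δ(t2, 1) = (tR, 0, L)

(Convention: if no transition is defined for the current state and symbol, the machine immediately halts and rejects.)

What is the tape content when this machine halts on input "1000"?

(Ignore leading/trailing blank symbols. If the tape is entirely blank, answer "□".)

Execution trace:
Initial: [t0]1000
Step 1: δ(t0, 1) = (t1, □, R) → □[t1]000
Step 2: δ(t1, 0) = (tA, 0, L) → [tA]□000

The machine reaches the accept state tA and halts.

Final tape (ignoring leading/trailing blanks): 000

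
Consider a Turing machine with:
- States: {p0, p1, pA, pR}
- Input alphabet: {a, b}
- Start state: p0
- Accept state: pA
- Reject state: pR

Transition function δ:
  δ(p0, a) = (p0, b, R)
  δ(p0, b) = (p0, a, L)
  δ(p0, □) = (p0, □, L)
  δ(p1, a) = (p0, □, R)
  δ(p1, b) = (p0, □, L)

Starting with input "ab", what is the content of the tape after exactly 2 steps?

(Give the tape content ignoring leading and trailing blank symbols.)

Execution trace:
Initial: [p0]ab
Step 1: δ(p0, a) = (p0, b, R) → b[p0]b
Step 2: δ(p0, b) = (p0, a, L) → [p0]ba

After 2 steps, the tape (ignoring leading/trailing blanks) is: ba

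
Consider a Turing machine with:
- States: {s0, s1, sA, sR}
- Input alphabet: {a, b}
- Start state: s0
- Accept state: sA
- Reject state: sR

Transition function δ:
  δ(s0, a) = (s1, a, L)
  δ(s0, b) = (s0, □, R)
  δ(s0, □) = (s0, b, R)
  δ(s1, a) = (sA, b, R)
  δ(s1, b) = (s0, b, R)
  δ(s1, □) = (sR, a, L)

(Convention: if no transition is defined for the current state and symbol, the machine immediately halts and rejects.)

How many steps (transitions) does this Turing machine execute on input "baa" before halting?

Execution trace:
Initial: [s0]baa
Step 1: δ(s0, b) = (s0, □, R) → □[s0]aa
Step 2: δ(s0, a) = (s1, a, L) → [s1]□aa
Step 3: δ(s1, □) = (sR, a, L) → [sR]□aaa

The machine reaches the reject state sR and halts.

The machine executed 3 steps before halting.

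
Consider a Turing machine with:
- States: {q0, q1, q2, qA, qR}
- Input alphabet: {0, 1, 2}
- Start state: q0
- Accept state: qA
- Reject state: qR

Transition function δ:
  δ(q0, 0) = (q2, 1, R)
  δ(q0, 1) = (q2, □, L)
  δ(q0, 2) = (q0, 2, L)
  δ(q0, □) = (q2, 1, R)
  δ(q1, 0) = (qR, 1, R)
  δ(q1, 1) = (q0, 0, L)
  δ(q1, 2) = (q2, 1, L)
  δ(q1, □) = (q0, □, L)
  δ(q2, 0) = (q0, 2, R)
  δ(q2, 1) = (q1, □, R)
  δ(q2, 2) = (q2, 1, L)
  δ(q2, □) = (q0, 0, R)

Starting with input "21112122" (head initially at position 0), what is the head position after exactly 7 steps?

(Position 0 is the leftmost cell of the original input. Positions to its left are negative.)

Execution trace (head position shown):
Step 0: [q0]21112122  (head at position 0)
Step 1: move left → [q0]□21112122  (head at position -1)
Step 2: move right → 1[q2]21112122  (head at position 0)
Step 3: move left → [q2]111112122  (head at position -1)
Step 4: move right → □[q1]11112122  (head at position 0)
Step 5: move left → [q0]□01112122  (head at position -1)
Step 6: move right → 1[q2]01112122  (head at position 0)
Step 7: move right → 12[q0]1112122  (head at position 1)

After 7 steps, the head is at position 1.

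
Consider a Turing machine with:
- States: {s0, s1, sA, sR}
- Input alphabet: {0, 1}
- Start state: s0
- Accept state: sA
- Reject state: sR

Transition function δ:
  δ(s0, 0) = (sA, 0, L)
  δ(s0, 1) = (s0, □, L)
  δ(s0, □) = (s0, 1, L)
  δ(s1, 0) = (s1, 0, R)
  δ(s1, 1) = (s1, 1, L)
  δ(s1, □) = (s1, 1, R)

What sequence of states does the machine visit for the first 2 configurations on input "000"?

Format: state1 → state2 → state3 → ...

Execution trace:
Initial: [s0]000
Step 1: δ(s0, 0) = (sA, 0, L) → [sA]□000

The machine reaches the accept state sA and halts.

State sequence: s0 → sA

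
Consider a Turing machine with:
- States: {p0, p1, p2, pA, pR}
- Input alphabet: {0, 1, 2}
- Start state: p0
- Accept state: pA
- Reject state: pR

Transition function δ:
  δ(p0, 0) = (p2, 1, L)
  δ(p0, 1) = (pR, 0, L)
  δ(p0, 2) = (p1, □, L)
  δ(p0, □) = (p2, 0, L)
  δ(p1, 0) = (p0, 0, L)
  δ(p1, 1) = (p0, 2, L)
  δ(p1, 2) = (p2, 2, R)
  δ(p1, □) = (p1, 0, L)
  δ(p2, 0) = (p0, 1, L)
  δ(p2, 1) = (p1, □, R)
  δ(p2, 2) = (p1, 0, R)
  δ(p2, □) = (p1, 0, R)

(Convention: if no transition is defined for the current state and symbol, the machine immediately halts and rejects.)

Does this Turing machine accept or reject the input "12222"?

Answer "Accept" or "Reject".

Execution trace:
Initial: [p0]12222
Step 1: δ(p0, 1) = (pR, 0, L) → [pR]□02222

The machine reaches the reject state pR and halts.

Answer: Reject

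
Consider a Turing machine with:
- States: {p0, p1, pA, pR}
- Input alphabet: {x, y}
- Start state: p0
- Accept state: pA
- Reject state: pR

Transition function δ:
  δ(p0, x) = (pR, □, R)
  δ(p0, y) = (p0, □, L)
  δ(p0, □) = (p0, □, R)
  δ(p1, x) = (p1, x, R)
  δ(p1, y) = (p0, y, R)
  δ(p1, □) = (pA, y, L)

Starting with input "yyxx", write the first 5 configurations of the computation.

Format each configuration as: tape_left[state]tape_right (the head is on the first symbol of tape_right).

Transitions applied:
Step 1: δ(p0, y) = (p0, □, L)
Step 2: δ(p0, □) = (p0, □, R)
Step 3: δ(p0, □) = (p0, □, R)
Step 4: δ(p0, y) = (p0, □, L)

The first 5 configurations are:
[p0]yyxx ⊢ [p0]□□yxx ⊢ □[p0]□yxx ⊢ □□[p0]yxx ⊢ □[p0]□□xx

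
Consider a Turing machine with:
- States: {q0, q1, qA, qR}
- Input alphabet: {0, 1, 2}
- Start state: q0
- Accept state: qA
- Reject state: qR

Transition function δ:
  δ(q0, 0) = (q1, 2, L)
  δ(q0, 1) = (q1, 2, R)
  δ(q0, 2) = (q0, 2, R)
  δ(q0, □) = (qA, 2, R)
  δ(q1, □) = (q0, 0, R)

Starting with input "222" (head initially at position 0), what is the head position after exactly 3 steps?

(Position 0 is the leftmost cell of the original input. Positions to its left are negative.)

Execution trace (head position shown):
Step 0: [q0]222  (head at position 0)
Step 1: move right → 2[q0]22  (head at position 1)
Step 2: move right → 22[q0]2  (head at position 2)
Step 3: move right → 222[q0]□  (head at position 3)

After 3 steps, the head is at position 3.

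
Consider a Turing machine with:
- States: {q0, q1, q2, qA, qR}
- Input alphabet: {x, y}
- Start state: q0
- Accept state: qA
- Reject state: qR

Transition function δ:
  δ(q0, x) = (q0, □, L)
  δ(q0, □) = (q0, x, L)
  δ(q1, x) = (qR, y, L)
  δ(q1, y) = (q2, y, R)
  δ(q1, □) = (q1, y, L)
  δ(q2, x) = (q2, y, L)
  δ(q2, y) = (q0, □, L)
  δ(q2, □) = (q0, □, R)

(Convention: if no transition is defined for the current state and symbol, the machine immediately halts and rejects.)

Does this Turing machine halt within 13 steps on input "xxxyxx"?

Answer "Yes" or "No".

Execution trace:
Initial: [q0]xxxyxx
Step 1: δ(q0, x) = (q0, □, L) → [q0]□□xxyxx
Step 2: δ(q0, □) = (q0, x, L) → [q0]□x□xxyxx
Step 3: δ(q0, □) = (q0, x, L) → [q0]□xx□xxyxx
Step 4: δ(q0, □) = (q0, x, L) → [q0]□xxx□xxyxx
Step 5: δ(q0, □) = (q0, x, L) → [q0]□xxxx□xxyxx
Step 6: δ(q0, □) = (q0, x, L) → [q0]□xxxxx□xxyxx
Step 7: δ(q0, □) = (q0, x, L) → [q0]□xxxxxx□xxyxx
Step 8: δ(q0, □) = (q0, x, L) → [q0]□xxxxxxx□xxyxx
Step 9: δ(q0, □) = (q0, x, L) → [q0]□xxxxxxxx□xxyxx
Step 10: δ(q0, □) = (q0, x, L) → [q0]□xxxxxxxxx□xxyxx
Step 11: δ(q0, □) = (q0, x, L) → [q0]□xxxxxxxxxx□xxyxx
Step 12: δ(q0, □) = (q0, x, L) → [q0]□xxxxxxxxxxx□xxyxx
Step 13: δ(q0, □) = (q0, x, L) → [q0]□xxxxxxxxxxxx□xxyxx

The machine has not reached a halting state after 13 steps.
The machine did not halt within the 13-step bound.

Answer: No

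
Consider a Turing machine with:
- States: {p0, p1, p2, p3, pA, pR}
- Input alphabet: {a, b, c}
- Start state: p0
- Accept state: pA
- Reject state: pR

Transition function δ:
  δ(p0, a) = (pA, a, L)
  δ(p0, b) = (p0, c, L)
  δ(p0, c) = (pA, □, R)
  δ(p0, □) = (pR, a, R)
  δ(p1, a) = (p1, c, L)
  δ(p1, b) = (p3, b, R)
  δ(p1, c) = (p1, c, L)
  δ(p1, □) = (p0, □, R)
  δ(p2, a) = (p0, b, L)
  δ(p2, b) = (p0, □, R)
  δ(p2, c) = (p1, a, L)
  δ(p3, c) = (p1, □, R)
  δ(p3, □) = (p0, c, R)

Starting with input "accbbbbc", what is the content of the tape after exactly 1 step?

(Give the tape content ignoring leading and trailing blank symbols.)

Execution trace:
Initial: [p0]accbbbbc
Step 1: δ(p0, a) = (pA, a, L) → [pA]□accbbbbc

The machine reaches the accept state pA and halts.

After 1 step, the tape (ignoring leading/trailing blanks) is: accbbbbc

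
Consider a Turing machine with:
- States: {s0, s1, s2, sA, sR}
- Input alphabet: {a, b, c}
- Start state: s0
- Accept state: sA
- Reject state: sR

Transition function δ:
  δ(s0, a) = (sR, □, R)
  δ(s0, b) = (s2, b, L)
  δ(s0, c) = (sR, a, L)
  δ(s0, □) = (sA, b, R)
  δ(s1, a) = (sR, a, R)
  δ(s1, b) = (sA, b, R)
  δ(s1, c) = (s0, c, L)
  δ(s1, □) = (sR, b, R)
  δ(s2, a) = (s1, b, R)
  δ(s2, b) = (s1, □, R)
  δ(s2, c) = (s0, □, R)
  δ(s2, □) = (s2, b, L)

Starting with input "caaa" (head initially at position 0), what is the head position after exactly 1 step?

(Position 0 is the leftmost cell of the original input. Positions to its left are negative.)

Execution trace (head position shown):
Step 0: [s0]caaa  (head at position 0)
Step 1: move left → [sR]□aaaa  (head at position -1)

After 1 step, the head is at position -1.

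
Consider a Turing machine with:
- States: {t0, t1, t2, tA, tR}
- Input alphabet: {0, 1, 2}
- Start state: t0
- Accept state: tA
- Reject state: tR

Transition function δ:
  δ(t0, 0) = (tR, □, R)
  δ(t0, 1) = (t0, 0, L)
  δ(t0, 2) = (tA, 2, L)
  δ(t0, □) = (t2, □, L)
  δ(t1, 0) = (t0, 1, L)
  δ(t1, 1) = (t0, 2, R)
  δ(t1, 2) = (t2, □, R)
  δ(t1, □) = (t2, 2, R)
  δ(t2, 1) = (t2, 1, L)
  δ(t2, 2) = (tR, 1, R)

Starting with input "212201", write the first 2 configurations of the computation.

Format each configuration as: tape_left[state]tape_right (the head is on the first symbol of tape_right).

Transitions applied:
Step 1: δ(t0, 2) = (tA, 2, L)

The first 2 configurations are:
[t0]212201 ⊢ [tA]□212201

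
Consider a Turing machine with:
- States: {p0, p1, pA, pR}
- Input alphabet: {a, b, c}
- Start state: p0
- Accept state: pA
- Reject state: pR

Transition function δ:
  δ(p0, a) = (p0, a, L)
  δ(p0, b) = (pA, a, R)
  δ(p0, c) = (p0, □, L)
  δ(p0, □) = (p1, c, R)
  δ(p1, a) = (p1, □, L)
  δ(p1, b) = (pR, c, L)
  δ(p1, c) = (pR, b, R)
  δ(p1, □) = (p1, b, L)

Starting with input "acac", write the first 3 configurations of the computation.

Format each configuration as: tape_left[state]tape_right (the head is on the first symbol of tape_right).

Transitions applied:
Step 1: δ(p0, a) = (p0, a, L)
Step 2: δ(p0, □) = (p1, c, R)

The first 3 configurations are:
[p0]acac ⊢ [p0]□acac ⊢ c[p1]acac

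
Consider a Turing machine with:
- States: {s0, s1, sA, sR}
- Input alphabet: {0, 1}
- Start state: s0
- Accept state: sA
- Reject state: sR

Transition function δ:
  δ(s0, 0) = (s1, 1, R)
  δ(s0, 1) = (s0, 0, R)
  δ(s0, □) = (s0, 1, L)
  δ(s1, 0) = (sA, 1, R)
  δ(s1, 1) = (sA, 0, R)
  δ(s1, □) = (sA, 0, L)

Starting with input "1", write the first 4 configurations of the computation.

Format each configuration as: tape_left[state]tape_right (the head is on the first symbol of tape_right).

Transitions applied:
Step 1: δ(s0, 1) = (s0, 0, R)
Step 2: δ(s0, □) = (s0, 1, L)
Step 3: δ(s0, 0) = (s1, 1, R)

The first 4 configurations are:
[s0]1 ⊢ 0[s0]□ ⊢ [s0]01 ⊢ 1[s1]1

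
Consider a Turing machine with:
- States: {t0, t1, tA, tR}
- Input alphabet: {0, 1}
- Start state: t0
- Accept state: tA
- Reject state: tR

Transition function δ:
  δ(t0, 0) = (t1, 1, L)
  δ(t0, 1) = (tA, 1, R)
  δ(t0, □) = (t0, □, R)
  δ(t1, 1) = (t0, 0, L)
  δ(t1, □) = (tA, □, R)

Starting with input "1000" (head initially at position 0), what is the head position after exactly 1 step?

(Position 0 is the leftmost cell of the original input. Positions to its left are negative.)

Execution trace (head position shown):
Step 0: [t0]1000  (head at position 0)
Step 1: move right → 1[tA]000  (head at position 1)

After 1 step, the head is at position 1.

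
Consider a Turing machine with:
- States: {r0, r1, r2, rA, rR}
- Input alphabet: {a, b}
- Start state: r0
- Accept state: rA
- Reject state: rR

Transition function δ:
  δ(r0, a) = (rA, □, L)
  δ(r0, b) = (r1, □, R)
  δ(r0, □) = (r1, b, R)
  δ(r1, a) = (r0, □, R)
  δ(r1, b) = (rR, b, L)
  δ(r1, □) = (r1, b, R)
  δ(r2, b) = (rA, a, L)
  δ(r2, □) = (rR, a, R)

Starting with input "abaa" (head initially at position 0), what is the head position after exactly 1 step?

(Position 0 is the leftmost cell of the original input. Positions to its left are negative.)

Execution trace (head position shown):
Step 0: [r0]abaa  (head at position 0)
Step 1: move left → [rA]□□baa  (head at position -1)

After 1 step, the head is at position -1.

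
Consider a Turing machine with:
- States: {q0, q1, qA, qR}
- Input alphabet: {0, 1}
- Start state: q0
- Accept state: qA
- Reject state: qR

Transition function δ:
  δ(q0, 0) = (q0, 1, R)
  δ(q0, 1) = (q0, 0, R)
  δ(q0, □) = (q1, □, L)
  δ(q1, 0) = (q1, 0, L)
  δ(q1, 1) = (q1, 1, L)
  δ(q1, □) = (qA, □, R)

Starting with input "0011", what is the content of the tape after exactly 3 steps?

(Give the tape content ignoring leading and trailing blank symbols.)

Execution trace:
Initial: [q0]0011
Step 1: δ(q0, 0) = (q0, 1, R) → 1[q0]011
Step 2: δ(q0, 0) = (q0, 1, R) → 11[q0]11
Step 3: δ(q0, 1) = (q0, 0, R) → 110[q0]1

After 3 steps, the tape (ignoring leading/trailing blanks) is: 1101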